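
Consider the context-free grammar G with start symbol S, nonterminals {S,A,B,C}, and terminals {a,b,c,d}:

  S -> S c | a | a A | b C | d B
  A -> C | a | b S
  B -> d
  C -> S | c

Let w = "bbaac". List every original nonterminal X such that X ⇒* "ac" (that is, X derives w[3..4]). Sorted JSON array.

CNF form of G:
  S -> S T0 | T1 A | T2 C | T3 B | a
  A -> S T0 | T1 A | T2 C | T2 S | T3 B | a | c
  B -> d
  C -> S T0 | T1 A | T2 C | T3 B | a | c
  T0 -> c
  T1 -> a
  T2 -> b
  T3 -> d

CYK table (by increasing span) — only the sub-triangle for w[3..4]:
  T[3,3] 'a' = {A,C,S,T1}  orig:{A,C,S}
  T[4,4] 'c' = {A,C,T0}  orig:{A,C}
  T[3,4] 'ac' = {A,C,S}

Original NTs in T[3,4] deriving "ac": ["A", "C", "S"]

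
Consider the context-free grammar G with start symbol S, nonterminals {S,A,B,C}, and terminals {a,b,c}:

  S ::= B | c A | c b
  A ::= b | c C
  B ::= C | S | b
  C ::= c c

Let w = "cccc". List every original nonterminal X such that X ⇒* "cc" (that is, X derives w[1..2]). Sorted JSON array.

Convert to CNF:
  S -> T0 A | T0 T0 | T0 T1 | b
  A -> T0 C | b
  B -> T0 A | T0 T0 | T0 T1 | b
  C -> T0 T0
  T0 -> c
  T1 -> b

CYK fill (cells [i..j] with 1 ≤ i ≤ j ≤ 2 only):
  T[1,1] 'c' = {T0}  orig:{}
  T[2,2] 'c' = {T0}  orig:{}
  T[1,2] 'cc' = {B,C,S}

Original NTs in T[1,2] deriving "cc": ["B", "C", "S"]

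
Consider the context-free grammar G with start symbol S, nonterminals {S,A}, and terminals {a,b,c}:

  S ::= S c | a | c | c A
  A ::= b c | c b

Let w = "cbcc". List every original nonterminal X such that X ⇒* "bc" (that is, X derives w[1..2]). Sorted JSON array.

CNF form of G:
  S -> S T1 | T1 A | a | c
  A -> T0 T1 | T1 T0
  T0 -> b
  T1 -> c

Fill CYK table bottom-up (cells [i..j] with 1 ≤ i ≤ j ≤ 2 only):
  [1..1]={T0}  "b"  orig:{}
  [2..2]={S,T1}  "c"  orig:{S}
  [1..2]={A}  "bc"

Original NTs in T[1,2] deriving "bc": ["A"]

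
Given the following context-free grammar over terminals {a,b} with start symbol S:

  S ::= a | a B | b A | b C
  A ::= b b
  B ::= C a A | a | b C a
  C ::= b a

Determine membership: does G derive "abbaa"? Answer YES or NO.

Convert to CNF:
  S -> T0 A | T0 C | T1 B | a
  A -> T0 T0
  B -> C X2 | T0 X3 | a
  C -> T0 T1
  T0 -> b
  T1 -> a
  X2 -> T1 A
  X3 -> C T1

CYK fill:
  [0..0]={B,S,T1}  "a"  orig:{B,S}
  [1..1]={T0}  "b"  orig:{}
  [2..2]={T0}  "b"  orig:{}
  [3..3]={B,S,T1}  "a"  orig:{B,S}
  [4..4]={B,S,T1}  "a"  orig:{B,S}
  [0..1]=∅  "ab"
  [1..2]={A}  "bb"
  [2..3]={C}  "ba"
  [3..4]={S}  "aa"
  [0..2]={X2}  "abb"  orig:{}
  [1..3]={S}  "bba"
  [2..4]={X3}  "baa"  orig:{}
  [0..3]=∅  "abba"
  [1..4]={B}  "bbaa"
  [0..4]={S}  "abbaa"

S ∈ T[0,4] ⇒ YES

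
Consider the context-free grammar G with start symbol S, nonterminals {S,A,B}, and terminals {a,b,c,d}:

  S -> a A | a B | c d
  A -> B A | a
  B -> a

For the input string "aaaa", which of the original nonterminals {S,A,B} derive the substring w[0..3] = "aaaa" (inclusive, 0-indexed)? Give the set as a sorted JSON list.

CNF form of G:
  S -> T0 A | T0 B | T1 T2
  A -> B A | a
  B -> a
  T0 -> a
  T1 -> c
  T2 -> d

CYK table (by increasing span), restricted to cells inside w[0..3]:
  T[0,0] 'a' = {A,B,T0}  orig:{A,B}
  T[1,1] 'a' = {A,B,T0}  orig:{A,B}
  T[2,2] 'a' = {A,B,T0}  orig:{A,B}
  T[3,3] 'a' = {A,B,T0}  orig:{A,B}
  T[0,1] 'aa' = {A,S}
  T[1,2] 'aa' = {A,S}
  T[2,3] 'aa' = {A,S}
  T[0,2] 'aaa' = {A,S}
  T[1,3] 'aaa' = {A,S}
  T[0,3] 'aaaa' = {A,S}

Original NTs in T[0,3] deriving "aaaa": ["A", "S"]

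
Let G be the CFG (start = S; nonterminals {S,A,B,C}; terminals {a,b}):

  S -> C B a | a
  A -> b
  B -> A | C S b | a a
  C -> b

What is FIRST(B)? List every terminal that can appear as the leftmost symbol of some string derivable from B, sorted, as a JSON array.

Compute FIRST by fixpoint:
[1]
  A via A→b: +{b}
  B via B→A: +{b}
  B via B→a a: +{a}
  C via C→b: +{b}
  S via S→C B a: +{b}
  S via S→a: +{a}
  S: {a,b}  A: {b}  B: {a,b}  C: {b}
[2] (no change)
  S: {a,b}  A: {b}  B: {a,b}  C: {b}

FIRST(B) = ["a", "b"]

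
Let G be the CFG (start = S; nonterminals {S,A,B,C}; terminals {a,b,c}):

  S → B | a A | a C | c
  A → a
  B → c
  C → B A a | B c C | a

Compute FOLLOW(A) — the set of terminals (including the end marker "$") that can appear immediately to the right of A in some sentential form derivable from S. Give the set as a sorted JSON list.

FIRST sets, iterate to fixpoint:
[1]
  A via A→a: +{a}
  B via B→c: +{c}
  C via C→B A a: +{c}
  C via C→a: +{a}
  S via S→B: +{c}
  S via S→a A: +{a}
  S: {a,c}  A: {a}  B: {c}  C: {a,c}
[2] (stable)
  S: {a,c}  A: {a}  B: {c}  C: {a,c}

Compute FOLLOW by fixpoint:
seed FOLLOW(S) with $
iter 1:
  C→B A a: FOLLOW(B) ⊇ FIRST(A) = {a}; new: +{a}
  C→B A a: FOLLOW(A) ⊇ FIRST(a) = {a}; new: +{a}
  C→B c C: FOLLOW(B) ⊇ FIRST(c) = {c}; new: +{c}
  S→B: FOLLOW(B) ⊇ FOLLOW(S) ⊇ {$}; new: +{$}
  S→a A: FOLLOW(A) ⊇ FOLLOW(S) ⊇ {$}; new: +{$}
  S→a C: FOLLOW(C) ⊇ FOLLOW(S) ⊇ {$}; new: +{$}
  FOLLOW[S]={$}  FOLLOW[A]={$,a}  FOLLOW[B]={$,a,c}  FOLLOW[C]={$}
iter 2: (stable)
  FOLLOW[S]={$}  FOLLOW[A]={$,a}  FOLLOW[B]={$,a,c}  FOLLOW[C]={$}

FOLLOW(A) = ["$", "a"]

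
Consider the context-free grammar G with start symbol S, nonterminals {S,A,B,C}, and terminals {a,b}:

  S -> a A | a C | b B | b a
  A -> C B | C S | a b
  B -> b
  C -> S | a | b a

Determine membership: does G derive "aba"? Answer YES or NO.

Convert to CNF:
  S -> T0 A | T0 C | T1 B | T1 T0
  A -> C B | C S | T0 T1
  B -> b
  C -> T0 A | T0 C | T1 B | T1 T0 | a
  T0 -> a
  T1 -> b

CYK fill:
  T[0,0] 'a' = {C,T0}  orig:{C}
  T[1,1] 'b' = {B,T1}  orig:{B}
  T[2,2] 'a' = {C,T0}  orig:{C}
  T[0,1] 'ab' = {A}
  T[1,2] 'ba' = {C,S}
  T[0,2] 'aba' = {A,C,S}

S ∈ T[0,2] ⇒ YES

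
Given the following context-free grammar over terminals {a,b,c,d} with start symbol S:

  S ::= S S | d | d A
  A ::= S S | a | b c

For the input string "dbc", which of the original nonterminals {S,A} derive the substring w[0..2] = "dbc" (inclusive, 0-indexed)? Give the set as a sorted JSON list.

CNF form of G:
  S -> S S | T2 A | d
  A -> S S | T0 T1 | a
  T0 -> b
  T1 -> c
  T2 -> d

Fill CYK table bottom-up, restricted to cells inside w[0..2]:
  T[0,0] 'd' = {S,T2}  orig:{S}
  T[1,1] 'b' = {T0}  orig:{}
  T[2,2] 'c' = {T1}  orig:{}
  T[0,1] 'db' = ∅
  T[1,2] 'bc' = {A}
  T[0,2] 'dbc' = {S}

Original NTs in T[0,2] deriving "dbc": ["S"]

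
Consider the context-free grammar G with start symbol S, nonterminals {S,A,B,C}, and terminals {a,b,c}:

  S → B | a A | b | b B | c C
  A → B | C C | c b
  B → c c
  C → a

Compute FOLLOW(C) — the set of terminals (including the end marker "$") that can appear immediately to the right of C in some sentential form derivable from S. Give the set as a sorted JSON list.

FIRST sets, iterate to fixpoint:
round 1:
  A via A→c b: +{c}
  B via B→c c: +{c}
  C via C→a: +{a}
  S via S→B: +{c}
  S via S→a A: +{a}
  S via S→b: +{b}
  FIRST[S]={a,b,c}  FIRST[A]={c}  FIRST[B]={c}  FIRST[C]={a}
round 2:
  A via A→C C: +{a}
  FIRST[S]={a,b,c}  FIRST[A]={a,c}  FIRST[B]={c}  FIRST[C]={a}
round 3: (stable)
  FIRST[S]={a,b,c}  FIRST[A]={a,c}  FIRST[B]={c}  FIRST[C]={a}

FOLLOW iteration:
seed FOLLOW(S) with $
[1]
  A→C C: FOLLOW(C) ⊇ FIRST(C) = {a}; new: +{a}
  S→B: FOLLOW(B) ⊇ FOLLOW(S) ⊇ {$}; new: +{$}
  S→a A: FOLLOW(A) ⊇ FOLLOW(S) ⊇ {$}; new: +{$}
  S→c C: FOLLOW(C) ⊇ FOLLOW(S) ⊇ {$}; new: +{$}
  S: {$}  A: {$}  B: {$}  C: {$,a}
[2] (no change)
  S: {$}  A: {$}  B: {$}  C: {$,a}

FOLLOW(C) = ["$", "a"]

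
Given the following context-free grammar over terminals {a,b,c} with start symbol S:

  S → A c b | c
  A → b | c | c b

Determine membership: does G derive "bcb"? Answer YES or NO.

Convert to CNF:
  S -> A X2 | c
  A -> T0 T1 | b | c
  T0 -> c
  T1 -> b
  X2 -> T0 T1

CYK table (by increasing span):
  [0..0]={A,T1}  "b"  orig:{A}
  [1..1]={A,S,T0}  "c"  orig:{A,S}
  [2..2]={A,T1}  "b"  orig:{A}
  [0..1]=∅  "bc"
  [1..2]={A,X2}  "cb"  orig:{A}
  [0..2]={S}  "bcb"

S ∈ T[0,2] ⇒ YES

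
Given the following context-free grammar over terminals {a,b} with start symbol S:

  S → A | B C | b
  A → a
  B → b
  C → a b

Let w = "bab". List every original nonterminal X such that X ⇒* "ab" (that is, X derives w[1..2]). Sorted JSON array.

Convert to CNF:
  S -> B C | a | b
  A -> a
  B -> b
  C -> T0 T1
  T0 -> a
  T1 -> b

Fill CYK table bottom-up — only the sub-triangle for w[1..2]:
  T[1,1] 'a' = {A,S,T0}  orig:{A,S}
  T[2,2] 'b' = {B,S,T1}  orig:{B,S}
  T[1,2] 'ab' = {C}

Original NTs in T[1,2] deriving "ab": ["C"]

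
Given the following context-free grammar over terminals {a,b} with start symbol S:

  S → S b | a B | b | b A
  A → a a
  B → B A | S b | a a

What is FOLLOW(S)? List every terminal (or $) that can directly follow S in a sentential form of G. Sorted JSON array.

FIRST iteration:
pass 1:
  A via A→a a: +{a}
  B via B→a a: +{a}
  S via S→a B: +{a}
  S via S→b: +{b}
  FIRST(S)={a,b}  FIRST(A)={a}  FIRST(B)={a}
pass 2:
  B via B→S b: +{b}
  FIRST(S)={a,b}  FIRST(A)={a}  FIRST(B)={a,b}
pass 3: — fixpoint
  FIRST(S)={a,b}  FIRST(A)={a}  FIRST(B)={a,b}

FOLLOW iteration:
initialize: $ ∈ FOLLOW(S)
round 1:
  B→B A: FOLLOW(B) ⊇ FIRST(A) = {a}; new: +{a}
  B→B A: FOLLOW(A) ⊇ FOLLOW(B) ⊇ {a}; new: +{a}
  B→S b: FOLLOW(S) ⊇ FIRST(b) = {b}; new: +{b}
  S→a B: FOLLOW(B) ⊇ FOLLOW(S) ⊇ {$,b}; new: +{$,b}
  S→b A: FOLLOW(A) ⊇ FOLLOW(S) ⊇ {$,b}; new: +{$,b}
  FOLLOW[S]={$,b}  FOLLOW[A]={$,a,b}  FOLLOW[B]={$,a,b}
round 2: (no change)
  FOLLOW[S]={$,b}  FOLLOW[A]={$,a,b}  FOLLOW[B]={$,a,b}

FOLLOW(S) = ["$", "b"]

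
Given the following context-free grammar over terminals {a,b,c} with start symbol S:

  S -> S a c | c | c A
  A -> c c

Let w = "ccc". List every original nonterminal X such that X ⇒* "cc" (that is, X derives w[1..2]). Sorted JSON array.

CNF form of G:
  S -> S X2 | T0 A | c
  A -> T0 T0
  T0 -> c
  T1 -> a
  X2 -> T1 T0

CYK table (by increasing span) (cells [i..j] with 1 ≤ i ≤ j ≤ 2 only):
  [1..1]={S,T0}  "c"  orig:{S}
  [2..2]={S,T0}  "c"  orig:{S}
  [1..2]={A}  "cc"

Original NTs in T[1,2] deriving "cc": ["A"]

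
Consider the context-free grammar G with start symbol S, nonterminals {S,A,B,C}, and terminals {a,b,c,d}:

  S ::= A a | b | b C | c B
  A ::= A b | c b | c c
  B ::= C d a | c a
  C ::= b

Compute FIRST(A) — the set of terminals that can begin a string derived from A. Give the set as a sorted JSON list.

FIRST sets, iterate to fixpoint:
[1]
  A via A→c b: +{c}
  B via B→c a: +{c}
  C via C→b: +{b}
  S via S→A a: +{c}
  S via S→b: +{b}
  FIRST(S)={b,c}  FIRST(A)={c}  FIRST(B)={c}  FIRST(C)={b}
[2]
  B via B→C d a: +{b}
  FIRST(S)={b,c}  FIRST(A)={c}  FIRST(B)={b,c}  FIRST(C)={b}
[3] — fixpoint
  FIRST(S)={b,c}  FIRST(A)={c}  FIRST(B)={b,c}  FIRST(C)={b}

FIRST(A) = ["c"]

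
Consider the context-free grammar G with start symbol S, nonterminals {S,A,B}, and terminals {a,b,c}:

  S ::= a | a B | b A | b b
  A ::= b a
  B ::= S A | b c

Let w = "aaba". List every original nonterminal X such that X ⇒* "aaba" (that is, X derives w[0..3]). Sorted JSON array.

Convert to CNF:
  S -> T0 A | T0 T0 | T1 B | a
  A -> T0 T1
  B -> S A | T0 T2
  T0 -> b
  T1 -> a
  T2 -> c

Fill CYK table bottom-up (cells [i..j] with 0 ≤ i ≤ j ≤ 3 only):
  [0..0]={S,T1}  "a"  orig:{S}
  [1..1]={S,T1}  "a"  orig:{S}
  [2..2]={T0}  "b"  orig:{}
  [3..3]={S,T1}  "a"  orig:{S}
  [0..1]=∅  "aa"
  [1..2]=∅  "ab"
  [2..3]={A}  "ba"
  [0..2]=∅  "aab"
  [1..3]={B}  "aba"
  [0..3]={S}  "aaba"

Original NTs in T[0,3] deriving "aaba": ["S"]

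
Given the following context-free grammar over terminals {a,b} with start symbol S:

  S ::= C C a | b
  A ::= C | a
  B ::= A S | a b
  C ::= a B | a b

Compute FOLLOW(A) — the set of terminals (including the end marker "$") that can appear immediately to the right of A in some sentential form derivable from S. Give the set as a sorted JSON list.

FIRST iteration:
pass 1:
  A via A→a: +{a}
  B via B→A S: +{a}
  C via C→a B: +{a}
  S via S→C C a: +{a}
  S via S→b: +{b}
  FIRST[S]={a,b}  FIRST[A]={a}  FIRST[B]={a}  FIRST[C]={a}
pass 2: — fixpoint
  FIRST[S]={a,b}  FIRST[A]={a}  FIRST[B]={a}  FIRST[C]={a}

FOLLOW sets:
seed FOLLOW(S) with $
iter 1:
  B→A S: FOLLOW(A) ⊇ FIRST(S) = {a,b}; new: +{a,b}
  S→C C a: FOLLOW(C) ⊇ FIRST(C) = {a}; new: +{a}
  FOLLOW(S)={$}  FOLLOW(A)={a,b}  FOLLOW(B)={}  FOLLOW(C)={a}
iter 2:
  A→C: FOLLOW(C) ⊇ FOLLOW(A) ⊇ {a,b}; new: +{b}
  C→a B: FOLLOW(B) ⊇ FOLLOW(C) ⊇ {a,b}; new: +{a,b}
  FOLLOW(S)={$}  FOLLOW(A)={a,b}  FOLLOW(B)={a,b}  FOLLOW(C)={a,b}
iter 3:
  B→A S: FOLLOW(S) ⊇ FOLLOW(B) ⊇ {a,b}; new: +{a,b}
  FOLLOW(S)={$,a,b}  FOLLOW(A)={a,b}  FOLLOW(B)={a,b}  FOLLOW(C)={a,b}
iter 4: (no change)
  FOLLOW(S)={$,a,b}  FOLLOW(A)={a,b}  FOLLOW(B)={a,b}  FOLLOW(C)={a,b}

FOLLOW(A) = ["a", "b"]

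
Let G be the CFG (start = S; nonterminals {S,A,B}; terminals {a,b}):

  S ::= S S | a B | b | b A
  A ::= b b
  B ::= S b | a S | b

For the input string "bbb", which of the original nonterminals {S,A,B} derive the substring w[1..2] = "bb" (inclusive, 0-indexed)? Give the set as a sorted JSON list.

CNF form of G:
  S -> S S | T0 A | T1 B | b
  A -> T0 T0
  B -> S T0 | T1 S | b
  T0 -> b
  T1 -> a

CYK table (by increasing span) — only the sub-triangle for w[1..2]:
  [1..1]={B,S,T0}  "b"  orig:{B,S}
  [2..2]={B,S,T0}  "b"  orig:{B,S}
  [1..2]={A,B,S}  "bb"

Original NTs in T[1,2] deriving "bb": ["A", "B", "S"]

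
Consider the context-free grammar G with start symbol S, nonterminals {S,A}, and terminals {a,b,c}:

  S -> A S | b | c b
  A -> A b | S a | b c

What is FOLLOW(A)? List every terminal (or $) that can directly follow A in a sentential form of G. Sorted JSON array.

Compute FIRST by fixpoint:
[1]
  A via A→b c: +{b}
  S via S→A S: +{b}
  S via S→c b: +{c}
  FIRST[S]={b,c}  FIRST[A]={b}
[2]
  A via A→S a: +{c}
  FIRST[S]={b,c}  FIRST[A]={b,c}
[3] (no change)
  FIRST[S]={b,c}  FIRST[A]={b,c}

FOLLOW sets:
FOLLOW(S) := {$}
round 1:
  A→A b: FOLLOW(A) ⊇ FIRST(b) = {b}; new: +{b}
  A→S a: FOLLOW(S) ⊇ FIRST(a) = {a}; new: +{a}
  S→A S: FOLLOW(A) ⊇ FIRST(S) = {b,c}; new: +{c}
  S: {$,a}  A: {b,c}
round 2: (stable)
  S: {$,a}  A: {b,c}

FOLLOW(A) = ["b", "c"]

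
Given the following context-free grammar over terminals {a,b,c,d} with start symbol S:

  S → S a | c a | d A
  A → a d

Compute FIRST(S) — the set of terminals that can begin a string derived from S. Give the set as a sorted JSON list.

FIRST iteration:
[1]
  A via A→a d: +{a}
  S via S→c a: +{c}
  S via S→d A: +{d}
  FIRST[S]={c,d}  FIRST[A]={a}
[2] done
  FIRST[S]={c,d}  FIRST[A]={a}

FIRST(S) = ["c", "d"]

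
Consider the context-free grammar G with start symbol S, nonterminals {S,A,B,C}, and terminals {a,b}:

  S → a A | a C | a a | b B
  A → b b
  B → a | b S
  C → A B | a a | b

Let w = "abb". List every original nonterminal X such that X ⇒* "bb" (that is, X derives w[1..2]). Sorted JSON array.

CNF form of G:
  S -> T0 B | T1 A | T1 C | T1 T1
  A -> T0 T0
  B -> T0 S | a
  C -> A B | T1 T1 | b
  T0 -> b
  T1 -> a

CYK table (by increasing span), restricted to cells inside w[1..2]:
  cell(1,1) b: {C,T0}  orig:{C}
  cell(2,2) b: {C,T0}  orig:{C}
  cell(1,2) bb: {A}

Original NTs in T[1,2] deriving "bb": ["A"]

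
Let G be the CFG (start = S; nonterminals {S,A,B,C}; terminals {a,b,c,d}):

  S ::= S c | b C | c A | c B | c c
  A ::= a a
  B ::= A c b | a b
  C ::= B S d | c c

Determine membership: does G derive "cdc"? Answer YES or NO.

Convert to CNF:
  S -> S T1 | T1 A | T1 B | T1 T1 | T2 C
  A -> T0 T0
  B -> A X4 | T0 T2
  C -> B X5 | T1 T1
  T0 -> a
  T1 -> c
  T2 -> b
  T3 -> d
  X4 -> T1 T2
  X5 -> S T3

Fill CYK table bottom-up:
  cell(0,0) c: {T1}  orig:{}
  cell(1,1) d: {T3}  orig:{}
  cell(2,2) c: {T1}  orig:{}
  cell(0,1) cd: ∅
  cell(1,2) dc: ∅
  cell(0,2) cdc: ∅

S ∉ T[0,2] ⇒ NO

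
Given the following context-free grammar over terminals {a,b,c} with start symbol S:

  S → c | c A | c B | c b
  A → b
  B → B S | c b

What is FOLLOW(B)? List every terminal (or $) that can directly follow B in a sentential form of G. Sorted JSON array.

Compute FIRST by fixpoint:
[1]
  A via A→b: +{b}
  B via B→c b: +{c}
  S via S→c: +{c}
  FIRST[S]={c}  FIRST[A]={b}  FIRST[B]={c}
[2] (no change)
  FIRST[S]={c}  FIRST[A]={b}  FIRST[B]={c}

FOLLOW sets:
seed FOLLOW(S) with $
[1]
  B→B S: FOLLOW(B) ⊇ FIRST(S) = {c}; new: +{c}
  B→B S: FOLLOW(S) ⊇ FOLLOW(B) ⊇ {c}; new: +{c}
  S→c A: FOLLOW(A) ⊇ FOLLOW(S) ⊇ {$,c}; new: +{$,c}
  S→c B: FOLLOW(B) ⊇ FOLLOW(S) ⊇ {$,c}; new: +{$}
  FOLLOW[S]={$,c}  FOLLOW[A]={$,c}  FOLLOW[B]={$,c}
[2] (stable)
  FOLLOW[S]={$,c}  FOLLOW[A]={$,c}  FOLLOW[B]={$,c}

FOLLOW(B) = ["$", "c"]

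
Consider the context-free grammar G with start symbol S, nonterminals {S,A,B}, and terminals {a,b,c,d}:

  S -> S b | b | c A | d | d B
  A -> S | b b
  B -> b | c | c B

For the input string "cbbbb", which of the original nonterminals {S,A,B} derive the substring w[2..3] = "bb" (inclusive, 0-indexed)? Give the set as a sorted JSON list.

Convert to CNF:
  S -> S T0 | T1 A | T2 B | b | d
  A -> S T0 | T0 T0 | T1 A | T2 B | b | d
  B -> T1 B | b | c
  T0 -> b
  T1 -> c
  T2 -> d

Fill CYK table bottom-up — only the sub-triangle for w[2..3]:
  T[2,2] 'b' = {A,B,S,T0}  orig:{A,B,S}
  T[3,3] 'b' = {A,B,S,T0}  orig:{A,B,S}
  T[2,3] 'bb' = {A,S}

Original NTs in T[2,3] deriving "bb": ["A", "S"]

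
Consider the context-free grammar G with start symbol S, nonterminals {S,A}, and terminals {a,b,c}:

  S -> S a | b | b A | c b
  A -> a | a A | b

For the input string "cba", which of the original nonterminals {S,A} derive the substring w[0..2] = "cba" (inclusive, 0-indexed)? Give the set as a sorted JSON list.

Convert to CNF:
  S -> S T0 | T1 A | T2 T1 | b
  A -> T0 A | a | b
  T0 -> a
  T1 -> b
  T2 -> c

CYK fill, restricted to cells inside w[0..2]:
  cell(0,0) c: {T2}  orig:{}
  cell(1,1) b: {A,S,T1}  orig:{A,S}
  cell(2,2) a: {A,T0}  orig:{A}
  cell(0,1) cb: {S}
  cell(1,2) ba: {S}
  cell(0,2) cba: {S}

Original NTs in T[0,2] deriving "cba": ["S"]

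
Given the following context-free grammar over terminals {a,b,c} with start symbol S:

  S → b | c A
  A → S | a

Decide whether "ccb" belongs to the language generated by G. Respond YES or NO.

CNF form of G:
  S -> T0 A | b
  A -> T0 A | a | b
  T0 -> c

CYK table (by increasing span):
  [0..0]={T0}  "c"  orig:{}
  [1..1]={T0}  "c"  orig:{}
  [2..2]={A,S}  "b"
  [0..1]=∅  "cc"
  [1..2]={A,S}  "cb"
  [0..2]={A,S}  "ccb"

S ∈ T[0,2] ⇒ YES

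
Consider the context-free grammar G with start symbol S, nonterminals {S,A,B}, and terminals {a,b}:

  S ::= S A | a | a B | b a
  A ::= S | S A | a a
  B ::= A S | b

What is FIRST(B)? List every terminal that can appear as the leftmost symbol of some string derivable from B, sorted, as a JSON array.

Compute FIRST by fixpoint:
iter 1:
  A via A→a a: +{a}
  B via B→A S: +{a}
  B via B→b: +{b}
  S via S→a: +{a}
  S via S→b a: +{b}
  FIRST[S]={a,b}  FIRST[A]={a}  FIRST[B]={a,b}
iter 2:
  A via A→S: +{b}
  FIRST[S]={a,b}  FIRST[A]={a,b}  FIRST[B]={a,b}
iter 3: — fixpoint
  FIRST[S]={a,b}  FIRST[A]={a,b}  FIRST[B]={a,b}

FIRST(B) = ["a", "b"]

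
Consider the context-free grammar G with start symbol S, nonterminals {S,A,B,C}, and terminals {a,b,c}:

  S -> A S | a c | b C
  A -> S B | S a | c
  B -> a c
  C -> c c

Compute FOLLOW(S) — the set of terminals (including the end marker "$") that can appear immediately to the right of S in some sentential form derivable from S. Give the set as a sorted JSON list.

FIRST sets, iterate to fixpoint:
pass 1:
  A via A→c: +{c}
  B via B→a c: +{a}
  C via C→c c: +{c}
  S via S→A S: +{c}
  S via S→a c: +{a}
  S via S→b C: +{b}
  FIRST[S]={a,b,c}  FIRST[A]={c}  FIRST[B]={a}  FIRST[C]={c}
pass 2:
  A via A→S B: +{a,b}
  FIRST[S]={a,b,c}  FIRST[A]={a,b,c}  FIRST[B]={a}  FIRST[C]={c}
pass 3: done
  FIRST[S]={a,b,c}  FIRST[A]={a,b,c}  FIRST[B]={a}  FIRST[C]={c}

Compute FOLLOW by fixpoint:
initialize: $ ∈ FOLLOW(S)
pass 1:
  A→S B: FOLLOW(S) ⊇ FIRST(B) = {a}; new: +{a}
  S→A S: FOLLOW(A) ⊇ FIRST(S) = {a,b,c}; new: +{a,b,c}
  S→b C: FOLLOW(C) ⊇ FOLLOW(S) ⊇ {$,a}; new: +{$,a}
  FOLLOW[S]={$,a}  FOLLOW[A]={a,b,c}  FOLLOW[B]={}  FOLLOW[C]={$,a}
pass 2:
  A→S B: FOLLOW(B) ⊇ FOLLOW(A) ⊇ {a,b,c}; new: +{a,b,c}
  FOLLOW[S]={$,a}  FOLLOW[A]={a,b,c}  FOLLOW[B]={a,b,c}  FOLLOW[C]={$,a}
pass 3: (no change)
  FOLLOW[S]={$,a}  FOLLOW[A]={a,b,c}  FOLLOW[B]={a,b,c}  FOLLOW[C]={$,a}

FOLLOW(S) = ["$", "a"]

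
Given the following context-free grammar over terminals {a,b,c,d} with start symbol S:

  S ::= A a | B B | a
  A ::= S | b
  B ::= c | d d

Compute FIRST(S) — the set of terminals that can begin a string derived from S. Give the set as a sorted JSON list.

FIRST sets, iterate to fixpoint:
pass 1:
  A via A→b: +{b}
  B via B→c: +{c}
  B via B→d d: +{d}
  S via S→A a: +{b}
  S via S→B B: +{c,d}
  S via S→a: +{a}
  FIRST[S]={a,b,c,d}  FIRST[A]={b}  FIRST[B]={c,d}
pass 2:
  A via A→S: +{a,c,d}
  FIRST[S]={a,b,c,d}  FIRST[A]={a,b,c,d}  FIRST[B]={c,d}
pass 3: (stable)
  FIRST[S]={a,b,c,d}  FIRST[A]={a,b,c,d}  FIRST[B]={c,d}

FIRST(S) = ["a", "b", "c", "d"]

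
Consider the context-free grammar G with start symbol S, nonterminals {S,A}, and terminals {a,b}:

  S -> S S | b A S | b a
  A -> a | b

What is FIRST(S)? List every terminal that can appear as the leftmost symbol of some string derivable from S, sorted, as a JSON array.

FIRST sets, iterate to fixpoint:
[1]
  A via A→a: +{a}
  A via A→b: +{b}
  S via S→b A S: +{b}
  FIRST[S]={b}  FIRST[A]={a,b}
[2] (no change)
  FIRST[S]={b}  FIRST[A]={a,b}

FIRST(S) = ["b"]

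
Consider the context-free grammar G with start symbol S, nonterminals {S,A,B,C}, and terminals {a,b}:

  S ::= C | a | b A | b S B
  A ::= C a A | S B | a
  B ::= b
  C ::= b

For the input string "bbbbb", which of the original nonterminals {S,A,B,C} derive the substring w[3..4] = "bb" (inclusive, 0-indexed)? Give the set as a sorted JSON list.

Convert to CNF:
  S -> T1 A | T1 X3 | a | b
  A -> C X2 | S B | a
  B -> b
  C -> b
  T0 -> a
  T1 -> b
  X2 -> T0 A
  X3 -> S B

Fill CYK table bottom-up, restricted to cells inside w[3..4]:
  [3..3]={B,C,S,T1}  "b"  orig:{B,C,S}
  [4..4]={B,C,S,T1}  "b"  orig:{B,C,S}
  [3..4]={A,X3}  "bb"  orig:{A}

Original NTs in T[3,4] deriving "bb": ["A"]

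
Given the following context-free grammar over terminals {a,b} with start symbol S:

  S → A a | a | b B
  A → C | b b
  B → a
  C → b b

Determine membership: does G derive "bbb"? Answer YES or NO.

Convert to CNF:
  S -> A T1 | T0 B | a
  A -> T0 T0
  B -> a
  C -> T0 T0
  T0 -> b
  T1 -> a

CYK table (by increasing span):
  [0..0]={T0}  "b"  orig:{}
  [1..1]={T0}  "b"  orig:{}
  [2..2]={T0}  "b"  orig:{}
  [0..1]={A,C}  "bb"
  [1..2]={A,C}  "bb"
  [0..2]=∅  "bbb"

S ∉ T[0,2] ⇒ NO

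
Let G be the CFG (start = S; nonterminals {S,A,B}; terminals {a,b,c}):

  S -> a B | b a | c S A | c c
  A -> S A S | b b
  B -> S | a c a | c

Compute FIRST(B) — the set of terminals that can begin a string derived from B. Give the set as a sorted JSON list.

Compute FIRST by fixpoint:
pass 1:
  A via A→b b: +{b}
  B via B→a c a: +{a}
  B via B→c: +{c}
  S via S→a B: +{a}
  S via S→b a: +{b}
  S via S→c S A: +{c}
  S: {a,b,c}  A: {b}  B: {a,c}
pass 2:
  A via A→S A S: +{a,c}
  B via B→S: +{b}
  S: {a,b,c}  A: {a,b,c}  B: {a,b,c}
pass 3: — fixpoint
  S: {a,b,c}  A: {a,b,c}  B: {a,b,c}

FIRST(B) = ["a", "b", "c"]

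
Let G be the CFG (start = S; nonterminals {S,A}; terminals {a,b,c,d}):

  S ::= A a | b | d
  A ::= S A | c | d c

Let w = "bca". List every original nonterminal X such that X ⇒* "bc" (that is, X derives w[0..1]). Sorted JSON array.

CNF form of G:
  S -> A T2 | b | d
  A -> S A | T0 T1 | c
  T0 -> d
  T1 -> c
  T2 -> a

CYK fill (cells [i..j] with 0 ≤ i ≤ j ≤ 1 only):
  [0..0]={S}  "b"
  [1..1]={A,T1}  "c"  orig:{A}
  [0..1]={A}  "bc"

Original NTs in T[0,1] deriving "bc": ["A"]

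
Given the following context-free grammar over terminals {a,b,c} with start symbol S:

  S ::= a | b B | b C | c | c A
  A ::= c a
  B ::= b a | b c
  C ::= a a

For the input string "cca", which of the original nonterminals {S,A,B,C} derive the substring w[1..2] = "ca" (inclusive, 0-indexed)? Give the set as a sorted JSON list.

Convert to CNF:
  S -> T0 A | T2 B | T2 C | a | c
  A -> T0 T1
  B -> T2 T0 | T2 T1
  C -> T1 T1
  T0 -> c
  T1 -> a
  T2 -> b

CYK table (by increasing span) (cells [i..j] with 1 ≤ i ≤ j ≤ 2 only):
  cell(1,1) c: {S,T0}  orig:{S}
  cell(2,2) a: {S,T1}  orig:{S}
  cell(1,2) ca: {A}

Original NTs in T[1,2] deriving "ca": ["A"]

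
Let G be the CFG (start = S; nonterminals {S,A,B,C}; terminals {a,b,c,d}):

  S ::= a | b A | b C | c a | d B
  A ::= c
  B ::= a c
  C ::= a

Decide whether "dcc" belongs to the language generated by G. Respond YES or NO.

CNF form of G:
  S -> T1 T0 | T2 A | T2 C | T3 B | a
  A -> c
  B -> T0 T1
  C -> a
  T0 -> a
  T1 -> c
  T2 -> b
  T3 -> d

CYK table (by increasing span):
  cell(0,0) d: {T3}  orig:{}
  cell(1,1) c: {A,T1}  orig:{A}
  cell(2,2) c: {A,T1}  orig:{A}
  cell(0,1) dc: ∅
  cell(1,2) cc: ∅
  cell(0,2) dcc: ∅

S ∉ T[0,2] ⇒ NO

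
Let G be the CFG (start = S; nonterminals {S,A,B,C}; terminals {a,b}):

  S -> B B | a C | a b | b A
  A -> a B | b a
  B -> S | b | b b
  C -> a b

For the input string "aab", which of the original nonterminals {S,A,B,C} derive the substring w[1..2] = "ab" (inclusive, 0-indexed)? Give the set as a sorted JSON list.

Convert to CNF:
  S -> B B | T0 C | T0 T1 | T1 A
  A -> T0 B | T1 T0
  B -> B B | T0 C | T0 T1 | T1 A | T1 T1 | b
  C -> T0 T1
  T0 -> a
  T1 -> b

CYK fill, restricted to cells inside w[1..2]:
  [1..1]={T0}  "a"  orig:{}
  [2..2]={B,T1}  "b"  orig:{B}
  [1..2]={A,B,C,S}  "ab"

Original NTs in T[1,2] deriving "ab": ["A", "B", "C", "S"]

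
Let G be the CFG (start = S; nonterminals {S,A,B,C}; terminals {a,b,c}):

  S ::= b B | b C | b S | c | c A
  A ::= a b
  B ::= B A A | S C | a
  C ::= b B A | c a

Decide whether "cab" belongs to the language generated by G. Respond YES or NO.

Convert to CNF:
  S -> T1 B | T1 C | T1 S | T2 A | c
  A -> T0 T1
  B -> B X3 | S C | a
  C -> T1 X4 | T2 T0
  T0 -> a
  T1 -> b
  T2 -> c
  X3 -> A A
  X4 -> B A

CYK fill:
  T[0,0] 'c' = {S,T2}  orig:{S}
  T[1,1] 'a' = {B,T0}  orig:{B}
  T[2,2] 'b' = {T1}  orig:{}
  T[0,1] 'ca' = {C}
  T[1,2] 'ab' = {A}
  T[0,2] 'cab' = {S}

S ∈ T[0,2] ⇒ YES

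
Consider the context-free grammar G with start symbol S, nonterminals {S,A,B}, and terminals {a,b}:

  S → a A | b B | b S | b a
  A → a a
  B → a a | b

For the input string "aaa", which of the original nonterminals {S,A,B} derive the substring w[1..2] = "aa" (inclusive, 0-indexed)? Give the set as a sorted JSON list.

CNF form of G:
  S -> T0 A | T1 B | T1 S | T1 T0
  A -> T0 T0
  B -> T0 T0 | b
  T0 -> a
  T1 -> b

CYK table (by increasing span), restricted to cells inside w[1..2]:
  T[1,1] 'a' = {T0}  orig:{}
  T[2,2] 'a' = {T0}  orig:{}
  T[1,2] 'aa' = {A,B}

Original NTs in T[1,2] deriving "aa": ["A", "B"]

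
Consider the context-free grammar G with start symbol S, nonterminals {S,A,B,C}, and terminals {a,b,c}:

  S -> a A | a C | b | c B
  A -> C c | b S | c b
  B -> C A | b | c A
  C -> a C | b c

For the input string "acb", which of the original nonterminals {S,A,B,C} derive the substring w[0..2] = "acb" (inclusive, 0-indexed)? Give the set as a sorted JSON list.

CNF form of G:
  S -> T0 B | T2 A | T2 C | b
  A -> C T0 | T0 T1 | T1 S
  B -> C A | T0 A | b
  C -> T1 T0 | T2 C
  T0 -> c
  T1 -> b
  T2 -> a

CYK table (by increasing span) (cells [i..j] with 0 ≤ i ≤ j ≤ 2 only):
  [0..0]={T2}  "a"  orig:{}
  [1..1]={T0}  "c"  orig:{}
  [2..2]={B,S,T1}  "b"  orig:{B,S}
  [0..1]=∅  "ac"
  [1..2]={A,S}  "cb"
  [0..2]={S}  "acb"

Original NTs in T[0,2] deriving "acb": ["S"]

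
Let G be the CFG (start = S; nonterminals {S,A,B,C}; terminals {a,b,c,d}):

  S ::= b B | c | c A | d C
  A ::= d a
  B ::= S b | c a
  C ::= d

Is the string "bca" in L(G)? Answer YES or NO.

Convert to CNF:
  S -> T0 C | T2 B | T3 A | c
  A -> T0 T1
  B -> S T2 | T3 T1
  C -> d
  T0 -> d
  T1 -> a
  T2 -> b
  T3 -> c

Fill CYK table bottom-up:
  T[0,0] 'b' = {T2}  orig:{}
  T[1,1] 'c' = {S,T3}  orig:{S}
  T[2,2] 'a' = {T1}  orig:{}
  T[0,1] 'bc' = ∅
  T[1,2] 'ca' = {B}
  T[0,2] 'bca' = {S}

S ∈ T[0,2] ⇒ YES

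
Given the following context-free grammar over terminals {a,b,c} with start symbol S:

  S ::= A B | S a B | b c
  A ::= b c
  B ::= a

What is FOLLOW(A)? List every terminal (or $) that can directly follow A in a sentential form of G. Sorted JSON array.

FIRST iteration:
iter 1:
  A via A→b c: +{b}
  B via B→a: +{a}
  S via S→A B: +{b}
  FIRST(S)={b}  FIRST(A)={b}  FIRST(B)={a}
iter 2: — fixpoint
  FIRST(S)={b}  FIRST(A)={b}  FIRST(B)={a}

Compute FOLLOW by fixpoint:
initialize: $ ∈ FOLLOW(S)
round 1:
  S→A B: FOLLOW(A) ⊇ FIRST(B) = {a}; new: +{a}
  S→A B: FOLLOW(B) ⊇ FOLLOW(S) ⊇ {$}; new: +{$}
  S→S a B: FOLLOW(S) ⊇ FIRST(a) = {a}; new: +{a}
  S→S a B: FOLLOW(B) ⊇ FOLLOW(S) ⊇ {$,a}; new: +{a}
  FOLLOW[S]={$,a}  FOLLOW[A]={a}  FOLLOW[B]={$,a}
round 2: done
  FOLLOW[S]={$,a}  FOLLOW[A]={a}  FOLLOW[B]={$,a}

FOLLOW(A) = ["a"]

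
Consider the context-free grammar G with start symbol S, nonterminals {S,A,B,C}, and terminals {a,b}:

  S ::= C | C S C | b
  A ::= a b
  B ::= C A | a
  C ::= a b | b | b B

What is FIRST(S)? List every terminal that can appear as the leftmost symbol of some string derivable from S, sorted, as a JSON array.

Compute FIRST by fixpoint:
[1]
  A via A→a b: +{a}
  B via B→a: +{a}
  C via C→a b: +{a}
  C via C→b: +{b}
  S via S→C: +{a,b}
  S: {a,b}  A: {a}  B: {a}  C: {a,b}
[2]
  B via B→C A: +{b}
  S: {a,b}  A: {a}  B: {a,b}  C: {a,b}
[3] (no change)
  S: {a,b}  A: {a}  B: {a,b}  C: {a,b}

FIRST(S) = ["a", "b"]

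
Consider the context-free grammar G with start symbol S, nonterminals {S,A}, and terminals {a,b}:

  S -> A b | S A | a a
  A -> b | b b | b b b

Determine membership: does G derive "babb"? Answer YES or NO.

Convert to CNF:
  S -> A T0 | S A | T1 T1
  A -> T0 T0 | T0 X2 | b
  T0 -> b
  T1 -> a
  X2 -> T0 T0

CYK table (by increasing span):
  [0..0]={A,T0}  "b"  orig:{A}
  [1..1]={T1}  "a"  orig:{}
  [2..2]={A,T0}  "b"  orig:{A}
  [3..3]={A,T0}  "b"  orig:{A}
  [0..1]=∅  "ba"
  [1..2]=∅  "ab"
  [2..3]={A,S,X2}  "bb"  orig:{A,S}
  [0..2]=∅  "bab"
  [1..3]=∅  "abb"
  [0..3]=∅  "babb"

S ∉ T[0,3] ⇒ NO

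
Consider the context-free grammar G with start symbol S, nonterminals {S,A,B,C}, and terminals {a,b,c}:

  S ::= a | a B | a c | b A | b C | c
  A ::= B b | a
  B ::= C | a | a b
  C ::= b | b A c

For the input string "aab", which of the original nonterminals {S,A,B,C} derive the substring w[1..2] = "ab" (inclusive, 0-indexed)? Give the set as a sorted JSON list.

Convert to CNF:
  S -> T0 A | T0 C | T1 B | T1 T2 | a | c
  A -> B T0 | a
  B -> T0 X3 | T1 T0 | a | b
  C -> T0 X4 | b
  T0 -> b
  T1 -> a
  T2 -> c
  X3 -> A T2
  X4 -> A T2

Fill CYK table bottom-up (cells [i..j] with 1 ≤ i ≤ j ≤ 2 only):
  cell(1,1) a: {A,B,S,T1}  orig:{A,B,S}
  cell(2,2) b: {B,C,T0}  orig:{B,C}
  cell(1,2) ab: {A,B,S}

Original NTs in T[1,2] deriving "ab": ["A", "B", "S"]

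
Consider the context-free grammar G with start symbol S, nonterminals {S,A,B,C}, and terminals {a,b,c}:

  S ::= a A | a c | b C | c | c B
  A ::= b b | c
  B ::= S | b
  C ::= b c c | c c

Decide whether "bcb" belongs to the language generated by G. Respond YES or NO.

Convert to CNF:
  S -> T0 C | T1 A | T1 T2 | T2 B | c
  A -> T0 T0 | c
  B -> T0 C | T1 A | T1 T2 | T2 B | b | c
  C -> T0 X3 | T2 T2
  T0 -> b
  T1 -> a
  T2 -> c
  X3 -> T2 T2

CYK fill:
  cell(0,0) b: {B,T0}  orig:{B}
  cell(1,1) c: {A,B,S,T2}  orig:{A,B,S}
  cell(2,2) b: {B,T0}  orig:{B}
  cell(0,1) bc: ∅
  cell(1,2) cb: {B,S}
  cell(0,2) bcb: ∅

S ∉ T[0,2] ⇒ NO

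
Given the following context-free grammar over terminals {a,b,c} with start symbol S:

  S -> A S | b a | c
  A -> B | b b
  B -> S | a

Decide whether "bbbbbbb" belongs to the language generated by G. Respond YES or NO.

Convert to CNF:
  S -> A S | T0 T1 | c
  A -> A S | T0 T0 | T0 T1 | a | c
  B -> A S | T0 T1 | a | c
  T0 -> b
  T1 -> a

CYK table (by increasing span):
  cell(0,0) b: {T0}  orig:{}
  cell(1,1) b: {T0}  orig:{}
  cell(2,2) b: {T0}  orig:{}
  cell(3,3) b: {T0}  orig:{}
  cell(4,4) b: {T0}  orig:{}
  cell(5,5) b: {T0}  orig:{}
  cell(6,6) b: {T0}  orig:{}
  cell(0,1) bb: {A}
  cell(1,2) bb: {A}
  cell(2,3) bb: {A}
  cell(3,4) bb: {A}
  cell(4,5) bb: {A}
  cell(5,6) bb: {A}
  cell(0,2) bbb: ∅
  cell(1,3) bbb: ∅
  cell(2,4) bbb: ∅
  cell(3,5) bbb: ∅
  cell(4,6) bbb: ∅
  cell(0,3) bbbb: ∅
  cell(1,4) bbbb: ∅
  cell(2,5) bbbb: ∅
  cell(3,6) bbbb: ∅
  cell(0,4) bbbbb: ∅
  cell(1,5) bbbbb: ∅
  cell(2,6) bbbbb: ∅
  cell(0,5) bbbbbb: ∅
  cell(1,6) bbbbbb: ∅
  cell(0,6) bbbbbbb: ∅

S ∉ T[0,6] ⇒ NO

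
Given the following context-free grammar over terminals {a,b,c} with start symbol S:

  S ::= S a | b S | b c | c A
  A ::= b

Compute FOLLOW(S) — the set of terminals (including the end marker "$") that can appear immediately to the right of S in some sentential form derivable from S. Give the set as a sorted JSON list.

FIRST sets, iterate to fixpoint:
[1]
  A via A→b: +{b}
  S via S→b S: +{b}
  S via S→c A: +{c}
  S: {b,c}  A: {b}
[2] done
  S: {b,c}  A: {b}

FOLLOW iteration:
seed FOLLOW(S) with $
iter 1:
  S→S a: FOLLOW(S) ⊇ FIRST(a) = {a}; new: +{a}
  S→c A: FOLLOW(A) ⊇ FOLLOW(S) ⊇ {$,a}; new: +{$,a}
  FOLLOW(S)={$,a}  FOLLOW(A)={$,a}
iter 2: done
  FOLLOW(S)={$,a}  FOLLOW(A)={$,a}

FOLLOW(S) = ["$", "a"]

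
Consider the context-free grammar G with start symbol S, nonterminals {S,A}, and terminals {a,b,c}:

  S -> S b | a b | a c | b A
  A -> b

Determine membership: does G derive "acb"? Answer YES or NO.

Convert to CNF:
  S -> S T0 | T0 A | T1 T0 | T1 T2
  A -> b
  T0 -> b
  T1 -> a
  T2 -> c

Fill CYK table bottom-up:
  T[0,0] 'a' = {T1}  orig:{}
  T[1,1] 'c' = {T2}  orig:{}
  T[2,2] 'b' = {A,T0}  orig:{A}
  T[0,1] 'ac' = {S}
  T[1,2] 'cb' = ∅
  T[0,2] 'acb' = {S}

S ∈ T[0,2] ⇒ YES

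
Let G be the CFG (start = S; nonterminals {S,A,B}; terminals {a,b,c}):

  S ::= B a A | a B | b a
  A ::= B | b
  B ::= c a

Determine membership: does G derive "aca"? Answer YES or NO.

CNF form of G:
  S -> B X3 | T1 B | T2 T1
  A -> T0 T1 | b
  B -> T0 T1
  T0 -> c
  T1 -> a
  T2 -> b
  X3 -> T1 A

CYK table (by increasing span):
  [0..0]={T1}  "a"  orig:{}
  [1..1]={T0}  "c"  orig:{}
  [2..2]={T1}  "a"  orig:{}
  [0..1]=∅  "ac"
  [1..2]={A,B}  "ca"
  [0..2]={S,X3}  "aca"  orig:{S}

S ∈ T[0,2] ⇒ YES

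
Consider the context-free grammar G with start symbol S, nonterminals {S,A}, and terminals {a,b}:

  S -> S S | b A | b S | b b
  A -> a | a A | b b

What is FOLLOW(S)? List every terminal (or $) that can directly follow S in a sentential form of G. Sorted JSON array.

FIRST iteration:
round 1:
  A via A→a: +{a}
  A via A→b b: +{b}
  S via S→b A: +{b}
  S: {b}  A: {a,b}
round 2: done
  S: {b}  A: {a,b}

FOLLOW iteration:
initialize: $ ∈ FOLLOW(S)
iter 1:
  S→S S: FOLLOW(S) ⊇ FIRST(S) = {b}; new: +{b}
  S→b A: FOLLOW(A) ⊇ FOLLOW(S) ⊇ {$,b}; new: +{$,b}
  FOLLOW[S]={$,b}  FOLLOW[A]={$,b}
iter 2: — fixpoint
  FOLLOW[S]={$,b}  FOLLOW[A]={$,b}

FOLLOW(S) = ["$", "b"]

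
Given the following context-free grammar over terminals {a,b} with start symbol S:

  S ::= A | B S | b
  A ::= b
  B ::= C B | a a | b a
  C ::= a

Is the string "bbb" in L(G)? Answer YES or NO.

CNF form of G:
  S -> B S | b
  A -> b
  B -> C B | T0 T0 | T1 T0
  C -> a
  T0 -> a
  T1 -> b

CYK table (by increasing span):
  cell(0,0) b: {A,S,T1}  orig:{A,S}
  cell(1,1) b: {A,S,T1}  orig:{A,S}
  cell(2,2) b: {A,S,T1}  orig:{A,S}
  cell(0,1) bb: ∅
  cell(1,2) bb: ∅
  cell(0,2) bbb: ∅

S ∉ T[0,2] ⇒ NO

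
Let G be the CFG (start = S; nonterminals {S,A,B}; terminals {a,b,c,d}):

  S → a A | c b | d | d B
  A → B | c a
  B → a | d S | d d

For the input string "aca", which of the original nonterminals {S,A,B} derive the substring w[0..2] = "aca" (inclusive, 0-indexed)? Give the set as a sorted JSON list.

Convert to CNF:
  S -> T0 T3 | T1 A | T2 B | d
  A -> T0 T1 | T2 S | T2 T2 | a
  B -> T2 S | T2 T2 | a
  T0 -> c
  T1 -> a
  T2 -> d
  T3 -> b

CYK fill (cells [i..j] with 0 ≤ i ≤ j ≤ 2 only):
  cell(0,0) a: {A,B,T1}  orig:{A,B}
  cell(1,1) c: {T0}  orig:{}
  cell(2,2) a: {A,B,T1}  orig:{A,B}
  cell(0,1) ac: ∅
  cell(1,2) ca: {A}
  cell(0,2) aca: {S}

Original NTs in T[0,2] deriving "aca": ["S"]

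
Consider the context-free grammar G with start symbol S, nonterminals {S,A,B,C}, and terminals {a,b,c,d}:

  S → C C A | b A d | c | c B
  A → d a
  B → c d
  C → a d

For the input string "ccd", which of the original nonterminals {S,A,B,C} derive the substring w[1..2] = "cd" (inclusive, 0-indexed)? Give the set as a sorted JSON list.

CNF form of G:
  S -> C X4 | T2 B | T3 X5 | c
  A -> T0 T1
  B -> T2 T0
  C -> T1 T0
  T0 -> d
  T1 -> a
  T2 -> c
  T3 -> b
  X4 -> C A
  X5 -> A T0

CYK table (by increasing span), restricted to cells inside w[1..2]:
  [1..1]={S,T2}  "c"  orig:{S}
  [2..2]={T0}  "d"  orig:{}
  [1..2]={B}  "cd"

Original NTs in T[1,2] deriving "cd": ["B"]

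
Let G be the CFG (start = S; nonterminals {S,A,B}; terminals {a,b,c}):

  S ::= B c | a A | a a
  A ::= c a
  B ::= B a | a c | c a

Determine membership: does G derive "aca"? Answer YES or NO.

CNF form of G:
  S -> B T0 | T1 A | T1 T1
  A -> T0 T1
  B -> B T1 | T0 T1 | T1 T0
  T0 -> c
  T1 -> a

CYK table (by increasing span):
  T[0,0] 'a' = {T1}  orig:{}
  T[1,1] 'c' = {T0}  orig:{}
  T[2,2] 'a' = {T1}  orig:{}
  T[0,1] 'ac' = {B}
  T[1,2] 'ca' = {A,B}
  T[0,2] 'aca' = {B,S}

S ∈ T[0,2] ⇒ YES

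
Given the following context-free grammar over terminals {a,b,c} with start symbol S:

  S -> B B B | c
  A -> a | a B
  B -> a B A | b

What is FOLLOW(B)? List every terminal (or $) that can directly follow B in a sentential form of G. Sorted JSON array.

FIRST sets, iterate to fixpoint:
round 1:
  A via A→a: +{a}
  B via B→a B A: +{a}
  B via B→b: +{b}
  S via S→B B B: +{a,b}
  S via S→c: +{c}
  FIRST(S)={a,b,c}  FIRST(A)={a}  FIRST(B)={a,b}
round 2: (no change)
  FIRST(S)={a,b,c}  FIRST(A)={a}  FIRST(B)={a,b}

FOLLOW iteration:
seed FOLLOW(S) with $
pass 1:
  B→a B A: FOLLOW(B) ⊇ FIRST(A) = {a}; new: +{a}
  B→a B A: FOLLOW(A) ⊇ FOLLOW(B) ⊇ {a}; new: +{a}
  S→B B B: FOLLOW(B) ⊇ FIRST(B) = {a,b}; new: +{b}
  S→B B B: FOLLOW(B) ⊇ FOLLOW(S) ⊇ {$}; new: +{$}
  FOLLOW[S]={$}  FOLLOW[A]={a}  FOLLOW[B]={$,a,b}
pass 2:
  B→a B A: FOLLOW(A) ⊇ FOLLOW(B) ⊇ {$,a,b}; new: +{$,b}
  FOLLOW[S]={$}  FOLLOW[A]={$,a,b}  FOLLOW[B]={$,a,b}
pass 3: (no change)
  FOLLOW[S]={$}  FOLLOW[A]={$,a,b}  FOLLOW[B]={$,a,b}

FOLLOW(B) = ["$", "a", "b"]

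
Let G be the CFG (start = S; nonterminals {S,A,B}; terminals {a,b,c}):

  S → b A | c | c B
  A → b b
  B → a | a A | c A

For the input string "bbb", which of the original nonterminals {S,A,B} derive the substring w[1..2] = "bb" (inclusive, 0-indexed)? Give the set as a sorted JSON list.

Convert to CNF:
  S -> T0 A | T2 B | c
  A -> T0 T0
  B -> T1 A | T2 A | a
  T0 -> b
  T1 -> a
  T2 -> c

Fill CYK table bottom-up (cells [i..j] with 1 ≤ i ≤ j ≤ 2 only):
  [1..1]={T0}  "b"  orig:{}
  [2..2]={T0}  "b"  orig:{}
  [1..2]={A}  "bb"

Original NTs in T[1,2] deriving "bb": ["A"]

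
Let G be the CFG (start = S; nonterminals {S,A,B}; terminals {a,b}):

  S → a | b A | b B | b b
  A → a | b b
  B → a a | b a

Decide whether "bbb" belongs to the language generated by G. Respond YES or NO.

Convert to CNF:
  S -> T0 A | T0 B | T0 T0 | a
  A -> T0 T0 | a
  B -> T0 T1 | T1 T1
  T0 -> b
  T1 -> a

Fill CYK table bottom-up:
  T[0,0] 'b' = {T0}  orig:{}
  T[1,1] 'b' = {T0}  orig:{}
  T[2,2] 'b' = {T0}  orig:{}
  T[0,1] 'bb' = {A,S}
  T[1,2] 'bb' = {A,S}
  T[0,2] 'bbb' = {S}

S ∈ T[0,2] ⇒ YES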